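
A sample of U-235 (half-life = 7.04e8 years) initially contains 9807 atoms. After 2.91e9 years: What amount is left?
N = N₀(1/2)^(t/t½) = 558.8 atoms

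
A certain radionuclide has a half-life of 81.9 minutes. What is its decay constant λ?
λ = ln(2)/t½ = 0.008463 minute⁻¹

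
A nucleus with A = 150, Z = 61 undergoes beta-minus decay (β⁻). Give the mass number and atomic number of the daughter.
Daughter: A = 150, Z = 62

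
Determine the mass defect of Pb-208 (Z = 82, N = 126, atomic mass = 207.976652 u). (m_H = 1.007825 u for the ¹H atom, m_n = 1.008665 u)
Δm = Z·m_H + N·m_n − M = 1.757 u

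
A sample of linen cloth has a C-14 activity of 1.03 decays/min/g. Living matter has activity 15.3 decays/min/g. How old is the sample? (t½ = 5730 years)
Age = t½ × log₂(A₀/A) = 22310 years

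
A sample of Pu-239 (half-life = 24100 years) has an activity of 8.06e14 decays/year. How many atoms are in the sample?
N = A/λ = 2.802e19 atoms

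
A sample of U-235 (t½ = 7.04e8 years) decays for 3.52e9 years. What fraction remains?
N/N₀ = (1/2)^(t/t½) = 0.03125 = 3.12%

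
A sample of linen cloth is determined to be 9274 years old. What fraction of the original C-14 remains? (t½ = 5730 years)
N/N₀ = (1/2)^(t/t½) = 0.3257 = 32.6%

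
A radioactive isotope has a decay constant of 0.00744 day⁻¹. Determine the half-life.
t½ = ln(2)/λ = 93.16 days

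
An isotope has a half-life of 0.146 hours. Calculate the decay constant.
λ = ln(2)/t½ = 4.748 hour⁻¹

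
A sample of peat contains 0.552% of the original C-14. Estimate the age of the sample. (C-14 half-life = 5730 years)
Age = t½ × log₂(1/ratio) = 42980 years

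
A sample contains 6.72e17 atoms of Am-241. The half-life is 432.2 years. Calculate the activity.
A = λN = 1.078e15 decays/year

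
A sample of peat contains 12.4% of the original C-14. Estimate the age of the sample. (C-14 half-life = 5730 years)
Age = t½ × log₂(1/ratio) = 17260 years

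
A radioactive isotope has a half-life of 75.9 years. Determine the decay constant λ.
λ = ln(2)/t½ = 0.009132 year⁻¹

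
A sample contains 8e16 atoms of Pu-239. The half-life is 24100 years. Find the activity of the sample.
A = λN = 2.301e12 decays/year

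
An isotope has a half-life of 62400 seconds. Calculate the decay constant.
λ = ln(2)/t½ = 1.111e-5 second⁻¹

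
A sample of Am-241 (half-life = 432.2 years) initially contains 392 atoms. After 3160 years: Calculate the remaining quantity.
N = N₀(1/2)^(t/t½) = 2.468 atoms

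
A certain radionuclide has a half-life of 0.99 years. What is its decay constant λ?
λ = ln(2)/t½ = 0.7001 year⁻¹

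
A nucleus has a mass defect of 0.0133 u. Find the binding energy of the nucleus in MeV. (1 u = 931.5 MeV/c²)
B.E. = Δm × 931.5 = 12.39 MeV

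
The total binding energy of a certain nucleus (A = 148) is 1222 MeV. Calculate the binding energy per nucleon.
B.E./A = 1222/148 = 8.257 MeV/nucleon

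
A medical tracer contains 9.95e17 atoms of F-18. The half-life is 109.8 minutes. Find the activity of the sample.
A = λN = 6.281e15 decays/minute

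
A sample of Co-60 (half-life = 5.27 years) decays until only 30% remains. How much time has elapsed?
t = t½ × log₂(N₀/N) = 9.154 years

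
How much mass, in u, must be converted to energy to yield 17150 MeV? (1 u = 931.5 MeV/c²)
m = E/c² = 18.41 u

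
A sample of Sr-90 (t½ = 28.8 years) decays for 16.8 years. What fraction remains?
N/N₀ = (1/2)^(t/t½) = 0.6674 = 66.7%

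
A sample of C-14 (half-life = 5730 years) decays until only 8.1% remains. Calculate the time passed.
t = t½ × log₂(N₀/N) = 20780 years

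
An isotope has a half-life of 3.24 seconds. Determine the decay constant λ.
λ = ln(2)/t½ = 0.2139 second⁻¹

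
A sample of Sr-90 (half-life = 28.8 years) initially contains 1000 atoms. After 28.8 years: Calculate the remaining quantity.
N = N₀(1/2)^(t/t½) = 500 atoms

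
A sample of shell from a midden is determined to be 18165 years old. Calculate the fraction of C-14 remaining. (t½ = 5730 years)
N/N₀ = (1/2)^(t/t½) = 0.1111 = 11.1%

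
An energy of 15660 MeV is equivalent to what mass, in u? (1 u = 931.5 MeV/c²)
m = E/c² = 16.81 u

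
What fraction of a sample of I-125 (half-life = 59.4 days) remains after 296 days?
N/N₀ = (1/2)^(t/t½) = 0.03162 = 3.16%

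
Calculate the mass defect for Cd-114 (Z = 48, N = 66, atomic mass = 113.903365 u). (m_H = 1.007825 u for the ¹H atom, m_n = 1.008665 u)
Δm = Z·m_H + N·m_n − M = 1.044 u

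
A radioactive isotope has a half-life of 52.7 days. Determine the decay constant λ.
λ = ln(2)/t½ = 0.01315 day⁻¹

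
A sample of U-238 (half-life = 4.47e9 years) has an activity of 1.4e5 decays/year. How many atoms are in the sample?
N = A/λ = 9.028e14 atoms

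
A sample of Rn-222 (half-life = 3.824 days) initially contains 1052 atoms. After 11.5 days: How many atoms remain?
N = N₀(1/2)^(t/t½) = 130.8 atoms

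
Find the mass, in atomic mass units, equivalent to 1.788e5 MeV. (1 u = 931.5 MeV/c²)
m = E/c² = 191.9 u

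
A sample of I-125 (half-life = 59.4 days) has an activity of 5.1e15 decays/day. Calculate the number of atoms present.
N = A/λ = 4.371e17 atoms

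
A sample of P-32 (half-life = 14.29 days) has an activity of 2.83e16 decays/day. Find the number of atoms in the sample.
N = A/λ = 5.834e17 atoms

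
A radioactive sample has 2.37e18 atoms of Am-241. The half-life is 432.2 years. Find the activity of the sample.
A = λN = 3.801e15 decays/year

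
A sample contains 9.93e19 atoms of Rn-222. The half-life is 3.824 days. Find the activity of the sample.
A = λN = 1.8e19 decays/day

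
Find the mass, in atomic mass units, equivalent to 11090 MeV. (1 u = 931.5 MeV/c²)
m = E/c² = 11.91 u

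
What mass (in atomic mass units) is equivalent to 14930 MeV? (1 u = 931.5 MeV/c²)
m = E/c² = 16.03 u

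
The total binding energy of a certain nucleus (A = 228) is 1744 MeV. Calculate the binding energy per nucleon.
B.E./A = 1744/228 = 7.649 MeV/nucleon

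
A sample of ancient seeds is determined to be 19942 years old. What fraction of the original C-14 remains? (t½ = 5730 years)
N/N₀ = (1/2)^(t/t½) = 0.0896 = 8.96%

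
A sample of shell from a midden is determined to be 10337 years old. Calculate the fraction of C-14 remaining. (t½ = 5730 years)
N/N₀ = (1/2)^(t/t½) = 0.2864 = 28.6%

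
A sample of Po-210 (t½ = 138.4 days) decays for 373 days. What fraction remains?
N/N₀ = (1/2)^(t/t½) = 0.1544 = 15.4%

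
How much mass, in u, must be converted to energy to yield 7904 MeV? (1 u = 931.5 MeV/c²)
m = E/c² = 8.485 u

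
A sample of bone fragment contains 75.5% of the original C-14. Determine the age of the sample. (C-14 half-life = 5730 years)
Age = t½ × log₂(1/ratio) = 2323 years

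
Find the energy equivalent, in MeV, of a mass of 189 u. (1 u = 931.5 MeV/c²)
E = mc² = 1.761e5 MeV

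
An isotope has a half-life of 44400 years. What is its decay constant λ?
λ = ln(2)/t½ = 1.561e-5 year⁻¹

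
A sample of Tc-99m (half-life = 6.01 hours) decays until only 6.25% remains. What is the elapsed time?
t = t½ × log₂(N₀/N) = 24.04 hours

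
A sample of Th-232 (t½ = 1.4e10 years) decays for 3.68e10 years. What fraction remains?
N/N₀ = (1/2)^(t/t½) = 0.1617 = 16.2%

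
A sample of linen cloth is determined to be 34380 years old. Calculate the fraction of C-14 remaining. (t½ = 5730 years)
N/N₀ = (1/2)^(t/t½) = 0.01562 = 1.56%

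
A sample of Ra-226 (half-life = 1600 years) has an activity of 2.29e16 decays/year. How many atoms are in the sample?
N = A/λ = 5.286e19 atoms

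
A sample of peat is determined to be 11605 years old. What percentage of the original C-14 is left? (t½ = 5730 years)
N/N₀ = (1/2)^(t/t½) = 0.2457 = 24.6%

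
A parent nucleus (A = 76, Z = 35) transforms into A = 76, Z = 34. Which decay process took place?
ΔA = 0, ΔZ = -1 ⇒ beta-plus decay (β⁺) or electron capture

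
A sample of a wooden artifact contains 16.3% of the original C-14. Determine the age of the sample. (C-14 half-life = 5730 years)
Age = t½ × log₂(1/ratio) = 15000 years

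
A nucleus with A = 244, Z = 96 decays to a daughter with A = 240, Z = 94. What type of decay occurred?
ΔA = -4, ΔZ = -2 ⇒ alpha decay (α)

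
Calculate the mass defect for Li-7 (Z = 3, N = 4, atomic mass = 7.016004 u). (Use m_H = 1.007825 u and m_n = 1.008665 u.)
Δm = Z·m_H + N·m_n − M = 0.04213 u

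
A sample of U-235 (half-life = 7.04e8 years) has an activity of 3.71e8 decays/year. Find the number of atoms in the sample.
N = A/λ = 3.768e17 atoms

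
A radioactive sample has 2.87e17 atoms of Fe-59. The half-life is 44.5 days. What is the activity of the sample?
A = λN = 4.47e15 decays/day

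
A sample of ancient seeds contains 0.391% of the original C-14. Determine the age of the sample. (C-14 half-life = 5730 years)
Age = t½ × log₂(1/ratio) = 45830 years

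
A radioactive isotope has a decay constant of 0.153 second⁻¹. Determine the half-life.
t½ = ln(2)/λ = 4.53 seconds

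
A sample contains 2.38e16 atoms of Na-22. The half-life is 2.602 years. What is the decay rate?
A = λN = 6.34e15 decays/year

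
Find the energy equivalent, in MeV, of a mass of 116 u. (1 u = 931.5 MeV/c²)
E = mc² = 1.081e5 MeV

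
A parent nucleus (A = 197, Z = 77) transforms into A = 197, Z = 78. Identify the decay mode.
ΔA = 0, ΔZ = +1 ⇒ beta-minus decay (β⁻)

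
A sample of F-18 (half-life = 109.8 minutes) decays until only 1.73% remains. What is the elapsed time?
t = t½ × log₂(N₀/N) = 642.7 minutes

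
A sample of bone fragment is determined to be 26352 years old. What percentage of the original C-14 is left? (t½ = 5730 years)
N/N₀ = (1/2)^(t/t½) = 0.04126 = 4.13%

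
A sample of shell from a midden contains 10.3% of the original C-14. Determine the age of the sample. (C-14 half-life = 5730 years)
Age = t½ × log₂(1/ratio) = 18790 years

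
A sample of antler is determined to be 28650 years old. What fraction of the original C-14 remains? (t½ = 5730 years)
N/N₀ = (1/2)^(t/t½) = 0.03125 = 3.12%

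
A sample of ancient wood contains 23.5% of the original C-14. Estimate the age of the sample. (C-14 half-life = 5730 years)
Age = t½ × log₂(1/ratio) = 11970 years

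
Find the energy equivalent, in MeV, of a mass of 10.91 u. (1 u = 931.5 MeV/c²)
E = mc² = 10160 MeV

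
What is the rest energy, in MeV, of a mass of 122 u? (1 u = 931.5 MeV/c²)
E = mc² = 1.136e5 MeV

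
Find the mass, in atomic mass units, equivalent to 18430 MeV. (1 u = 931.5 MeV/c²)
m = E/c² = 19.79 u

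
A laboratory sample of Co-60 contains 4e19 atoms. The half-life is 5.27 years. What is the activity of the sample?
A = λN = 5.261e18 decays/year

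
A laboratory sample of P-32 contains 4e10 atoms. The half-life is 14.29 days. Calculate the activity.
A = λN = 1.94e9 decays/day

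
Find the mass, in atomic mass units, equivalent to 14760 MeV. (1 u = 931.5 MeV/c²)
m = E/c² = 15.85 u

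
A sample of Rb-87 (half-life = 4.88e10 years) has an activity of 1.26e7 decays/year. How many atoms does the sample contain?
N = A/λ = 8.871e17 atoms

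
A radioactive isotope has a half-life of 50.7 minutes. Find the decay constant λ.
λ = ln(2)/t½ = 0.01367 minute⁻¹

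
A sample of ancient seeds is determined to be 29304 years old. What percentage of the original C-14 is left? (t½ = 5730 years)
N/N₀ = (1/2)^(t/t½) = 0.02887 = 2.89%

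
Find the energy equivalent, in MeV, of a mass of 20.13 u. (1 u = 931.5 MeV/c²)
E = mc² = 18750 MeV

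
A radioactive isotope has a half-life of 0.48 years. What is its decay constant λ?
λ = ln(2)/t½ = 1.444 year⁻¹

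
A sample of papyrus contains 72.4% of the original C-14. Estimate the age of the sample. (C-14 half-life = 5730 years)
Age = t½ × log₂(1/ratio) = 2670 years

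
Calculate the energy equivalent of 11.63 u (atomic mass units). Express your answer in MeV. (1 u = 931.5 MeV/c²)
E = mc² = 10830 MeV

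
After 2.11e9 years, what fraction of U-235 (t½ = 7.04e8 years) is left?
N/N₀ = (1/2)^(t/t½) = 0.1252 = 12.5%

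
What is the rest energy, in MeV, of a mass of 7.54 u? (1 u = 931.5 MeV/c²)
E = mc² = 7024 MeV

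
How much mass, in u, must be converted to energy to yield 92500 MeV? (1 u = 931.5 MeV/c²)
m = E/c² = 99.3 u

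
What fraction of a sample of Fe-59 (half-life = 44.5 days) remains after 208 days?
N/N₀ = (1/2)^(t/t½) = 0.03917 = 3.92%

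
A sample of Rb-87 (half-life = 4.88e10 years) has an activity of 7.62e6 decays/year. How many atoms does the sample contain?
N = A/λ = 5.365e17 atoms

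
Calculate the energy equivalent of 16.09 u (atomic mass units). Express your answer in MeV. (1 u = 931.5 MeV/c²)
E = mc² = 14990 MeV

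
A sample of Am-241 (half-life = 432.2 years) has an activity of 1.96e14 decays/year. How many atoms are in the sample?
N = A/λ = 1.222e17 atoms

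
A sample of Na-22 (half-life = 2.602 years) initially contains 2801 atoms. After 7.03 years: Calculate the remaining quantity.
N = N₀(1/2)^(t/t½) = 430.5 atoms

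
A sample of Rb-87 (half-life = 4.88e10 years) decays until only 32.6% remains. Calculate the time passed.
t = t½ × log₂(N₀/N) = 7.891e10 years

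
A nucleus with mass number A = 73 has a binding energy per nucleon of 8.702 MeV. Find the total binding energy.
B.E. = 8.702 × 73 = 635.2 MeV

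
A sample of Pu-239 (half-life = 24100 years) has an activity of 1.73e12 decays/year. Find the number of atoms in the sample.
N = A/λ = 6.015e16 atoms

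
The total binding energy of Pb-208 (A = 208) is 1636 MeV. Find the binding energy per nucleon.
B.E./A = 1636/208 = 7.865 MeV/nucleon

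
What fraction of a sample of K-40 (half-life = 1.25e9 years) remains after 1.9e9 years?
N/N₀ = (1/2)^(t/t½) = 0.3487 = 34.9%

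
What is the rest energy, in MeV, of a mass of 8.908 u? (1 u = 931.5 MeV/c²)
E = mc² = 8298 MeV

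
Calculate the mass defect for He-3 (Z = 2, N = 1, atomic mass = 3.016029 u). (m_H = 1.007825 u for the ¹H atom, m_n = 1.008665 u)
Δm = Z·m_H + N·m_n − M = 0.008286 u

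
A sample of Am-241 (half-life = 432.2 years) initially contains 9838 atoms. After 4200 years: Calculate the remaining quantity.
N = N₀(1/2)^(t/t½) = 11.68 atoms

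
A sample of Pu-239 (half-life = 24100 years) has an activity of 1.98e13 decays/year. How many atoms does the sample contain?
N = A/λ = 6.884e17 atoms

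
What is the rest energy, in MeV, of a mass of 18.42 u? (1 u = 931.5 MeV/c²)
E = mc² = 17160 MeV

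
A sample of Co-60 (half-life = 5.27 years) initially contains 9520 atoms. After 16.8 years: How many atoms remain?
N = N₀(1/2)^(t/t½) = 1045 atoms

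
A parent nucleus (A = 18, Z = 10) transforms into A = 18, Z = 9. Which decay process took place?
ΔA = 0, ΔZ = -1 ⇒ beta-plus decay (β⁺) or electron capture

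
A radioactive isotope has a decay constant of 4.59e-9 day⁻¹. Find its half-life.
t½ = ln(2)/λ = 1.51e8 days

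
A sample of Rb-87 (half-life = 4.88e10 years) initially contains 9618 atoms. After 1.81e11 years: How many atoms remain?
N = N₀(1/2)^(t/t½) = 735.5 atoms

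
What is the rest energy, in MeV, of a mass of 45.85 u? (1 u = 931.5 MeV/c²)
E = mc² = 42710 MeV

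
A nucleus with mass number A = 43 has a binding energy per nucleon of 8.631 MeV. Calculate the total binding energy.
B.E. = 8.631 × 43 = 371.1 MeV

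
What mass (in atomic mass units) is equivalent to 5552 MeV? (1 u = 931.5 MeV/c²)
m = E/c² = 5.96 u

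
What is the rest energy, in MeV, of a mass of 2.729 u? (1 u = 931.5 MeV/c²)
E = mc² = 2542 MeV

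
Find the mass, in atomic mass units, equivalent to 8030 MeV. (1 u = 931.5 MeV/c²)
m = E/c² = 8.621 u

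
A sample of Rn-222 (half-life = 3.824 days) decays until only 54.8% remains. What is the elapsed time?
t = t½ × log₂(N₀/N) = 3.318 days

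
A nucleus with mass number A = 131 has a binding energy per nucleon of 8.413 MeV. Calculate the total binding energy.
B.E. = 8.413 × 131 = 1102 MeV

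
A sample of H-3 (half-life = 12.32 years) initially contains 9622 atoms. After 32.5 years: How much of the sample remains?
N = N₀(1/2)^(t/t½) = 1546 atoms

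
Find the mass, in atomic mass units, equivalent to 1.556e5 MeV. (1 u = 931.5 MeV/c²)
m = E/c² = 167 u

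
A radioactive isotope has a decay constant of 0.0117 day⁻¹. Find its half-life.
t½ = ln(2)/λ = 59.24 days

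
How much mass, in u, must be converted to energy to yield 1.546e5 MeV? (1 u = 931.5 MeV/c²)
m = E/c² = 166 u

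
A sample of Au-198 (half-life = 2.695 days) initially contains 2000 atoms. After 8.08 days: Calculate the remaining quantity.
N = N₀(1/2)^(t/t½) = 250.3 atoms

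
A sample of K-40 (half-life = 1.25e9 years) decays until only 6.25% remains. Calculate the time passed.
t = t½ × log₂(N₀/N) = 5e9 years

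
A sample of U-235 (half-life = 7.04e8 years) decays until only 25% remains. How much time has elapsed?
t = t½ × log₂(N₀/N) = 1.408e9 years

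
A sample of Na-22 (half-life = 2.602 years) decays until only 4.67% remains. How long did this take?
t = t½ × log₂(N₀/N) = 11.5 years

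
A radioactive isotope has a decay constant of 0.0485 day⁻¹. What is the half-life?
t½ = ln(2)/λ = 14.29 days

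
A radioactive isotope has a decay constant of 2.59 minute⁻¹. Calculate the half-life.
t½ = ln(2)/λ = 0.2676 minutes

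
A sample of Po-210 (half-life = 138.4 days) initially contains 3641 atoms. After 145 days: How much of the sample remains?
N = N₀(1/2)^(t/t½) = 1761 atoms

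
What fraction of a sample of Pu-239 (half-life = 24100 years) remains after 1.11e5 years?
N/N₀ = (1/2)^(t/t½) = 0.04107 = 4.11%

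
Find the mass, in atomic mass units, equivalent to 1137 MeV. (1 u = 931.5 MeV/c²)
m = E/c² = 1.221 u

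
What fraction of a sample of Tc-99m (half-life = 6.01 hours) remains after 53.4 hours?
N/N₀ = (1/2)^(t/t½) = 0.002115 = 0.211%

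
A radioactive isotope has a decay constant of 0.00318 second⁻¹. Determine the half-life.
t½ = ln(2)/λ = 218 seconds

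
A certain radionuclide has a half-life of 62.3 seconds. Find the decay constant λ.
λ = ln(2)/t½ = 0.01113 second⁻¹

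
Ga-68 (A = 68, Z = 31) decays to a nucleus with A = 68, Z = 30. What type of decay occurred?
ΔA = 0, ΔZ = -1 ⇒ beta-plus decay (β⁺) or electron capture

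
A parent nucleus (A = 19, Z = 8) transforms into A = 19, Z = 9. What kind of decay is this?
ΔA = 0, ΔZ = +1 ⇒ beta-minus decay (β⁻)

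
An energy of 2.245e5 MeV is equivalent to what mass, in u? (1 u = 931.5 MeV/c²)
m = E/c² = 241 u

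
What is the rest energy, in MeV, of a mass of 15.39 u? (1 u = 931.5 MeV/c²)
E = mc² = 14340 MeV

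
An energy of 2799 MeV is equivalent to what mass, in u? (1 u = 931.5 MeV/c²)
m = E/c² = 3.005 u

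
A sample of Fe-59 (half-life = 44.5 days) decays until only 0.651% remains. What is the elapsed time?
t = t½ × log₂(N₀/N) = 323.2 days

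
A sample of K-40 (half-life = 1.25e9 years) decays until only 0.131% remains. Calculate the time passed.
t = t½ × log₂(N₀/N) = 1.197e10 years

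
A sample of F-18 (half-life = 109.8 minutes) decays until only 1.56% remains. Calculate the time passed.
t = t½ × log₂(N₀/N) = 659.1 minutes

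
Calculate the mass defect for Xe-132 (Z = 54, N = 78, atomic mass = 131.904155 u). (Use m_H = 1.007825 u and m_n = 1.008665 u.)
Δm = Z·m_H + N·m_n − M = 1.194 u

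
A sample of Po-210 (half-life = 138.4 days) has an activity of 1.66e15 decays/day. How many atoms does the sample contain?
N = A/λ = 3.315e17 atoms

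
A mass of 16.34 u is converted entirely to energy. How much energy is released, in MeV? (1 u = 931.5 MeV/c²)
E = mc² = 15220 MeV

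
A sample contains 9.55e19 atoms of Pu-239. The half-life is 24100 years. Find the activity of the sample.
A = λN = 2.747e15 decays/year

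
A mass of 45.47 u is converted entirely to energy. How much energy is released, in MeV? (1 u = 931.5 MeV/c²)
E = mc² = 42360 MeV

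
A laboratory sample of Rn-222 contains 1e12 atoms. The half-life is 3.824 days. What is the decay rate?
A = λN = 1.813e11 decays/day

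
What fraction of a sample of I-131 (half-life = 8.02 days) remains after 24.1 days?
N/N₀ = (1/2)^(t/t½) = 0.1246 = 12.5%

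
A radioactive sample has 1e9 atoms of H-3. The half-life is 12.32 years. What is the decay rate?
A = λN = 5.626e7 decays/year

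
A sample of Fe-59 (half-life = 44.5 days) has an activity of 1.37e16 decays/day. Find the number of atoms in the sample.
N = A/λ = 8.795e17 atoms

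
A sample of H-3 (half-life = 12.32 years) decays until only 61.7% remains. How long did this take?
t = t½ × log₂(N₀/N) = 8.583 years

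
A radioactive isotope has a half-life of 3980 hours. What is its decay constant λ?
λ = ln(2)/t½ = 1.742e-4 hour⁻¹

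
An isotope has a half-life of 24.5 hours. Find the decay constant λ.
λ = ln(2)/t½ = 0.02829 hour⁻¹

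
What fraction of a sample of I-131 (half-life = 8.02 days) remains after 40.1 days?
N/N₀ = (1/2)^(t/t½) = 0.03125 = 3.12%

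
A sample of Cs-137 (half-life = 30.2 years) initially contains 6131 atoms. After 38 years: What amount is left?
N = N₀(1/2)^(t/t½) = 2563 atoms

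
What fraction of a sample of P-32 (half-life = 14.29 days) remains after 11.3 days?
N/N₀ = (1/2)^(t/t½) = 0.578 = 57.8%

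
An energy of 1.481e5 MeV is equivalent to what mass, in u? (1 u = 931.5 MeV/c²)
m = E/c² = 159 u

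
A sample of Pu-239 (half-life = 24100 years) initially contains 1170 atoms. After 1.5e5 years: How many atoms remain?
N = N₀(1/2)^(t/t½) = 15.65 atoms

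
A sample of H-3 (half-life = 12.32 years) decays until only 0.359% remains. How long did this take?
t = t½ × log₂(N₀/N) = 100.1 years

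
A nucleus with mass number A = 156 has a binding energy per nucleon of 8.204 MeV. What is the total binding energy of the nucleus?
B.E. = 8.204 × 156 = 1280 MeV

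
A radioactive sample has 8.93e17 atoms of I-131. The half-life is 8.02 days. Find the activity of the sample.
A = λN = 7.718e16 decays/day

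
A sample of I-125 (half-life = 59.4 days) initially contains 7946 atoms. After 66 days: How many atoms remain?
N = N₀(1/2)^(t/t½) = 3679 atoms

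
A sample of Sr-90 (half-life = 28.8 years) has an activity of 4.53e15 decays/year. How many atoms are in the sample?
N = A/λ = 1.882e17 atoms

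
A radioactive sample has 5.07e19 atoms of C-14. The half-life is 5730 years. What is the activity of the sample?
A = λN = 6.133e15 decays/year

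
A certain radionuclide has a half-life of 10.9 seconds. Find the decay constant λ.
λ = ln(2)/t½ = 0.06359 second⁻¹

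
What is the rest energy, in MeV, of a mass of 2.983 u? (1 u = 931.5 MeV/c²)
E = mc² = 2779 MeV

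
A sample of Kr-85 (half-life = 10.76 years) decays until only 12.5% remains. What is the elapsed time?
t = t½ × log₂(N₀/N) = 32.28 years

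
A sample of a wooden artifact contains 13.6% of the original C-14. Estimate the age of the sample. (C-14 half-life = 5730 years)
Age = t½ × log₂(1/ratio) = 16490 years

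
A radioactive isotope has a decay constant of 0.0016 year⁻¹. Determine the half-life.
t½ = ln(2)/λ = 433.2 years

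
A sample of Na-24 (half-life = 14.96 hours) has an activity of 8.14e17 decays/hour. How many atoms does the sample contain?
N = A/λ = 1.757e19 atoms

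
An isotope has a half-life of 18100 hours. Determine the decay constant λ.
λ = ln(2)/t½ = 3.83e-5 hour⁻¹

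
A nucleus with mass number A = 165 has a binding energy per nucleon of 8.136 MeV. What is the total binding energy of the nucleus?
B.E. = 8.136 × 165 = 1342 MeV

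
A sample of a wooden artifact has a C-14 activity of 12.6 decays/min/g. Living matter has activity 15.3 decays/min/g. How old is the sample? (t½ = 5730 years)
Age = t½ × log₂(A₀/A) = 1605 years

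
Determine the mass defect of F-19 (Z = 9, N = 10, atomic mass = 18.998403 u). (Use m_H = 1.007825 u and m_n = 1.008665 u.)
Δm = Z·m_H + N·m_n − M = 0.1587 u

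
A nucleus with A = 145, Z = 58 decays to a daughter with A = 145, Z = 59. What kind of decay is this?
ΔA = 0, ΔZ = +1 ⇒ beta-minus decay (β⁻)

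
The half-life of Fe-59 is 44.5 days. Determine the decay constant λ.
λ = ln(2)/t½ = 0.01558 day⁻¹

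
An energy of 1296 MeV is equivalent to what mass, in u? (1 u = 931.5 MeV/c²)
m = E/c² = 1.391 u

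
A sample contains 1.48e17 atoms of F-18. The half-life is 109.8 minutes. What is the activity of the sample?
A = λN = 9.343e14 decays/minute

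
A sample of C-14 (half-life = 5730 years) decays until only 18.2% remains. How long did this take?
t = t½ × log₂(N₀/N) = 14080 years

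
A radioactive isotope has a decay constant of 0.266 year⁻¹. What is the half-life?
t½ = ln(2)/λ = 2.606 years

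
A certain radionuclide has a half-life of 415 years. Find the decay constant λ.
λ = ln(2)/t½ = 0.00167 year⁻¹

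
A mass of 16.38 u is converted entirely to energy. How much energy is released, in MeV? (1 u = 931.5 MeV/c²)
E = mc² = 15260 MeV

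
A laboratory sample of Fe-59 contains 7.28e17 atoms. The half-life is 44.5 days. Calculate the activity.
A = λN = 1.134e16 decays/day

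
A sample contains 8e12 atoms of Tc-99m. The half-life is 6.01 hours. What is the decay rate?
A = λN = 9.227e11 decays/hour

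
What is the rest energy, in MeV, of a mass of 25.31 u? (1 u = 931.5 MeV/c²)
E = mc² = 23580 MeV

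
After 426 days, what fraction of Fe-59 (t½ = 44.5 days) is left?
N/N₀ = (1/2)^(t/t½) = 0.001313 = 0.131%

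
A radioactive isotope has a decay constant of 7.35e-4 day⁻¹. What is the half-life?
t½ = ln(2)/λ = 943.1 days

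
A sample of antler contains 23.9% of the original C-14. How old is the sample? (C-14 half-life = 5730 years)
Age = t½ × log₂(1/ratio) = 11830 years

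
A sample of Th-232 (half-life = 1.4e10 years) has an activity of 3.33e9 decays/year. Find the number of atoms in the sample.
N = A/λ = 6.726e19 atoms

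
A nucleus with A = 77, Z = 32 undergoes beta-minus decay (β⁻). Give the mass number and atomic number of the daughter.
Daughter: A = 77, Z = 33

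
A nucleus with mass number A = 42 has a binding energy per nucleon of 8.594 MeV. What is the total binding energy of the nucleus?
B.E. = 8.594 × 42 = 360.9 MeV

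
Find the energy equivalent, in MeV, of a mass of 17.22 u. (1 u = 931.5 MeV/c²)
E = mc² = 16040 MeV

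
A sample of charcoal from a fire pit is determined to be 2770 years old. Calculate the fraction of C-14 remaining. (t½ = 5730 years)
N/N₀ = (1/2)^(t/t½) = 0.7153 = 71.5%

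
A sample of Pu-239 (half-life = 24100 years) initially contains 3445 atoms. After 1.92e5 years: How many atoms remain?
N = N₀(1/2)^(t/t½) = 13.77 atoms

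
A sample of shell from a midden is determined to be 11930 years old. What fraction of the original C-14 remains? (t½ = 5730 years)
N/N₀ = (1/2)^(t/t½) = 0.2362 = 23.6%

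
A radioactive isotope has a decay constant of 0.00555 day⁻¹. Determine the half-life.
t½ = ln(2)/λ = 124.9 days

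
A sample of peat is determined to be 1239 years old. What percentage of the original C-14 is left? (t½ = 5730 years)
N/N₀ = (1/2)^(t/t½) = 0.8608 = 86.1%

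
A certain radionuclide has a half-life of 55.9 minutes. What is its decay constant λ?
λ = ln(2)/t½ = 0.0124 minute⁻¹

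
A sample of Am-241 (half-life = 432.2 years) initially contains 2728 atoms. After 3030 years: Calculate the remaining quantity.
N = N₀(1/2)^(t/t½) = 21.16 atoms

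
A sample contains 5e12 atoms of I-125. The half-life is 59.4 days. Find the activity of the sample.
A = λN = 5.835e10 decays/day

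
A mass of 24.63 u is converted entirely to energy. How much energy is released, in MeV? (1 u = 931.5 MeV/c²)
E = mc² = 22940 MeV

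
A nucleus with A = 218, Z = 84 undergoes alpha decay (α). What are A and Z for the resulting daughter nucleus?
Daughter: A = 214, Z = 82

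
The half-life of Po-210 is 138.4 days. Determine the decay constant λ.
λ = ln(2)/t½ = 0.005008 day⁻¹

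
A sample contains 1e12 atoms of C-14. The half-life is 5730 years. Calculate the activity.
A = λN = 1.21e8 decays/year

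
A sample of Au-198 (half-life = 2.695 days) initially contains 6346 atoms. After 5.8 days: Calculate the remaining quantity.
N = N₀(1/2)^(t/t½) = 1428 atoms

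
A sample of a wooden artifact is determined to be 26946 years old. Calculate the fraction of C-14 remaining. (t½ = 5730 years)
N/N₀ = (1/2)^(t/t½) = 0.0384 = 3.84%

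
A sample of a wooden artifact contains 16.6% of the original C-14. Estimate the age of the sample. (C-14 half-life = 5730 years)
Age = t½ × log₂(1/ratio) = 14840 years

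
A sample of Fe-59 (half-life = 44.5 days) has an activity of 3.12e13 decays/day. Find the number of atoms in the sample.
N = A/λ = 2.003e15 atoms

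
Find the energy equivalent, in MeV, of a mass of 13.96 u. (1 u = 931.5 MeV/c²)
E = mc² = 13000 MeV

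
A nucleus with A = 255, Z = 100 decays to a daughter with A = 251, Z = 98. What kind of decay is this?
ΔA = -4, ΔZ = -2 ⇒ alpha decay (α)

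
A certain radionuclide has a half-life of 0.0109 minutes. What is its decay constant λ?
λ = ln(2)/t½ = 63.59 minute⁻¹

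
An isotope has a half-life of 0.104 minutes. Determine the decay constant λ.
λ = ln(2)/t½ = 6.665 minute⁻¹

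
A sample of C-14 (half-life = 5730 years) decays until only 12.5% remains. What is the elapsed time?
t = t½ × log₂(N₀/N) = 17190 years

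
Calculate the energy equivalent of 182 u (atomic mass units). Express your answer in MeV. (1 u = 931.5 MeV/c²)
E = mc² = 1.695e5 MeV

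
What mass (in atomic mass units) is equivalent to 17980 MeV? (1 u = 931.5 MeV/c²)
m = E/c² = 19.3 u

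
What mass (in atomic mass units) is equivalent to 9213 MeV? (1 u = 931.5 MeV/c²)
m = E/c² = 9.89 u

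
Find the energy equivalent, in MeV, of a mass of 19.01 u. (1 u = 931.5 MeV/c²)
E = mc² = 17710 MeV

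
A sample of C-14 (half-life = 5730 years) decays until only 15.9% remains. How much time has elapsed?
t = t½ × log₂(N₀/N) = 15200 years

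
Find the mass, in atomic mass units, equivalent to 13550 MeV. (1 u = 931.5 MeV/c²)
m = E/c² = 14.55 u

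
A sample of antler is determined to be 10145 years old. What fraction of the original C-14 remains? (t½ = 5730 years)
N/N₀ = (1/2)^(t/t½) = 0.2931 = 29.3%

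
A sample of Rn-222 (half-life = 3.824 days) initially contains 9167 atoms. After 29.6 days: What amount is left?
N = N₀(1/2)^(t/t½) = 42.86 atoms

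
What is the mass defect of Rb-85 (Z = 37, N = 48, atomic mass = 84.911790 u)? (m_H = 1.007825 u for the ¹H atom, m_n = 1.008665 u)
Δm = Z·m_H + N·m_n − M = 0.7937 u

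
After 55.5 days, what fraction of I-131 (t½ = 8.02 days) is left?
N/N₀ = (1/2)^(t/t½) = 0.008257 = 0.826%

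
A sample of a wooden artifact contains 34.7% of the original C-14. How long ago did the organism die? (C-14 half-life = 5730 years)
Age = t½ × log₂(1/ratio) = 8750 years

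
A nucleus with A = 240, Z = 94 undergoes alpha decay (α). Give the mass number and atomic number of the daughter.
Daughter: A = 236, Z = 92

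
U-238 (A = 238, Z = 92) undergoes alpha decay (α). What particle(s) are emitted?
α particle = ⁴₂He (2 protons + 2 neutrons)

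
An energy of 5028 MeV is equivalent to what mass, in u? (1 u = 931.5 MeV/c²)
m = E/c² = 5.398 u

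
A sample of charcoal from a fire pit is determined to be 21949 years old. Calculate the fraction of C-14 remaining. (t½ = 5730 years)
N/N₀ = (1/2)^(t/t½) = 0.07029 = 7.03%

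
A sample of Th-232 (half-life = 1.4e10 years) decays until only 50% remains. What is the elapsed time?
t = t½ × log₂(N₀/N) = 1.4e10 years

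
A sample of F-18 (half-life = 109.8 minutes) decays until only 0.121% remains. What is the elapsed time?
t = t½ × log₂(N₀/N) = 1064 minutes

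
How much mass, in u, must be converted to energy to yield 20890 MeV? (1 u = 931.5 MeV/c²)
m = E/c² = 22.43 u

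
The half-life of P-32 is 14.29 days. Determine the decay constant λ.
λ = ln(2)/t½ = 0.04851 day⁻¹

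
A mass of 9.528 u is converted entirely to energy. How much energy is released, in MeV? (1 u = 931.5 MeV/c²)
E = mc² = 8875 MeV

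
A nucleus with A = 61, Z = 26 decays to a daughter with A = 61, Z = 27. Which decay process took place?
ΔA = 0, ΔZ = +1 ⇒ beta-minus decay (β⁻)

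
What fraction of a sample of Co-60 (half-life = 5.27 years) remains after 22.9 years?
N/N₀ = (1/2)^(t/t½) = 0.04919 = 4.92%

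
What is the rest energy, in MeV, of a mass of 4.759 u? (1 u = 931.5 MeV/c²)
E = mc² = 4433 MeV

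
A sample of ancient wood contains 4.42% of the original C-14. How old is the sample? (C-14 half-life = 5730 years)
Age = t½ × log₂(1/ratio) = 25780 years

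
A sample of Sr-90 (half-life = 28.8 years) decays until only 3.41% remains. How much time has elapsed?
t = t½ × log₂(N₀/N) = 140.4 years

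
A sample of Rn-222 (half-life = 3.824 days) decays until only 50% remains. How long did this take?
t = t½ × log₂(N₀/N) = 3.824 days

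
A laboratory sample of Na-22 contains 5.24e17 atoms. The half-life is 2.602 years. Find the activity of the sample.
A = λN = 1.396e17 decays/year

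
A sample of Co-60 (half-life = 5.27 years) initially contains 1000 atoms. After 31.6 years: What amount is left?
N = N₀(1/2)^(t/t½) = 15.67 atoms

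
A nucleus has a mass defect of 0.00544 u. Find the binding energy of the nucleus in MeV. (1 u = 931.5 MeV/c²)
B.E. = Δm × 931.5 = 5.067 MeV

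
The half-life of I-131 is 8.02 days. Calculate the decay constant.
λ = ln(2)/t½ = 0.08643 day⁻¹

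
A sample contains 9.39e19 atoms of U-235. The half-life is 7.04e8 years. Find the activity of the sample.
A = λN = 9.245e10 decays/year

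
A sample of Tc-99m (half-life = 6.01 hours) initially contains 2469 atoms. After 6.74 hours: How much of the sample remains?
N = N₀(1/2)^(t/t½) = 1135 atoms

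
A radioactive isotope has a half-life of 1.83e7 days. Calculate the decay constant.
λ = ln(2)/t½ = 3.788e-8 day⁻¹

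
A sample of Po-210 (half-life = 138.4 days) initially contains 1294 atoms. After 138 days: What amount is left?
N = N₀(1/2)^(t/t½) = 648.3 atoms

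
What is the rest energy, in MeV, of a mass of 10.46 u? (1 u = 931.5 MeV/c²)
E = mc² = 9743 MeV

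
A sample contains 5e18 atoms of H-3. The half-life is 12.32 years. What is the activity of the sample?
A = λN = 2.813e17 decays/year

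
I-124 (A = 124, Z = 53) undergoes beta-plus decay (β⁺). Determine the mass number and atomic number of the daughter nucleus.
Daughter: A = 124, Z = 52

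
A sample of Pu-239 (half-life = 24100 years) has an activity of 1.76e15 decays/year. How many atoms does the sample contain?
N = A/λ = 6.119e19 atoms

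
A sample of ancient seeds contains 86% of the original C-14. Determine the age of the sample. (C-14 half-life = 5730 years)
Age = t½ × log₂(1/ratio) = 1247 years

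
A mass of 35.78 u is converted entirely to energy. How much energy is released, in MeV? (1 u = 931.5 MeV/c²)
E = mc² = 33330 MeV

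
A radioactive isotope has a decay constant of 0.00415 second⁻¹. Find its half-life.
t½ = ln(2)/λ = 167 seconds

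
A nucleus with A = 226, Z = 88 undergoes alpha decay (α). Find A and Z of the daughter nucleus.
Daughter: A = 222, Z = 86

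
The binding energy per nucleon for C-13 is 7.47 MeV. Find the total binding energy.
B.E. = 7.47 × 13 = 97.11 MeV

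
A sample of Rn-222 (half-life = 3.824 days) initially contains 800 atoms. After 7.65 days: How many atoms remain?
N = N₀(1/2)^(t/t½) = 199.9 atoms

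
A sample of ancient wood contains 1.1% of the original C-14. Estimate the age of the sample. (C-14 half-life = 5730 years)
Age = t½ × log₂(1/ratio) = 37280 years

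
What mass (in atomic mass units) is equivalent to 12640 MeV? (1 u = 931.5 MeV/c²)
m = E/c² = 13.57 u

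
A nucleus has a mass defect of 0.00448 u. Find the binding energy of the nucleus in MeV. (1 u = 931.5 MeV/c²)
B.E. = Δm × 931.5 = 4.173 MeV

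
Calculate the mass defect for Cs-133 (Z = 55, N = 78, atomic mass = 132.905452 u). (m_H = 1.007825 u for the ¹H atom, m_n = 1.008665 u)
Δm = Z·m_H + N·m_n − M = 1.201 u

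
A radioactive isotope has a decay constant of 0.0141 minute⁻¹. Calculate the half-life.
t½ = ln(2)/λ = 49.16 minutes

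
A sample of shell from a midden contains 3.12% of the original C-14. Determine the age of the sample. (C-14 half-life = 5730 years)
Age = t½ × log₂(1/ratio) = 28660 years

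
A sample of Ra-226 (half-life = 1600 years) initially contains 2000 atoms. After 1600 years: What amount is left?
N = N₀(1/2)^(t/t½) = 1000 atoms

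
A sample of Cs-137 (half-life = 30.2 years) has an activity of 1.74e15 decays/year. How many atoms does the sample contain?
N = A/λ = 7.581e16 atoms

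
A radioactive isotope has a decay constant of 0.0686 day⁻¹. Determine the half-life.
t½ = ln(2)/λ = 10.1 days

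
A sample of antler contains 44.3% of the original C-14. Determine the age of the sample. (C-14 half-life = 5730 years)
Age = t½ × log₂(1/ratio) = 6731 years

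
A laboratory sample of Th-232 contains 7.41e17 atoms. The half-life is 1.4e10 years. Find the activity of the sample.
A = λN = 3.669e7 decays/year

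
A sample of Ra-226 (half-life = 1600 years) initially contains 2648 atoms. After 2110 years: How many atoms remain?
N = N₀(1/2)^(t/t½) = 1062 atoms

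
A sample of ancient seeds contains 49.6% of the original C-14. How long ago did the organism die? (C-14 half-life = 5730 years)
Age = t½ × log₂(1/ratio) = 5796 years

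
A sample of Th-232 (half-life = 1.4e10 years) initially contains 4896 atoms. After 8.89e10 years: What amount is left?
N = N₀(1/2)^(t/t½) = 60.02 atoms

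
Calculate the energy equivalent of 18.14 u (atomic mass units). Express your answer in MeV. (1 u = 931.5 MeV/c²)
E = mc² = 16900 MeV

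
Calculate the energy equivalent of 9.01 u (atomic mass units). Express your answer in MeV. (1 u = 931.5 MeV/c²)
E = mc² = 8393 MeV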